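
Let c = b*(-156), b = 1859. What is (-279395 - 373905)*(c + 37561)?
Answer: 164921011900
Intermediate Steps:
c = -290004 (c = 1859*(-156) = -290004)
(-279395 - 373905)*(c + 37561) = (-279395 - 373905)*(-290004 + 37561) = -653300*(-252443) = 164921011900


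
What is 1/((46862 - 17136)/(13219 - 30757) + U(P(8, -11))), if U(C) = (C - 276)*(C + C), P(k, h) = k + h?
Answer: 8769/14664443 ≈ 0.00059798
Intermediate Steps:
P(k, h) = h + k
U(C) = 2*C*(-276 + C) (U(C) = (-276 + C)*(2*C) = 2*C*(-276 + C))
1/((46862 - 17136)/(13219 - 30757) + U(P(8, -11))) = 1/((46862 - 17136)/(13219 - 30757) + 2*(-11 + 8)*(-276 + (-11 + 8))) = 1/(29726/(-17538) + 2*(-3)*(-276 - 3)) = 1/(29726*(-1/17538) + 2*(-3)*(-279)) = 1/(-14863/8769 + 1674) = 1/(14664443/8769) = 8769/14664443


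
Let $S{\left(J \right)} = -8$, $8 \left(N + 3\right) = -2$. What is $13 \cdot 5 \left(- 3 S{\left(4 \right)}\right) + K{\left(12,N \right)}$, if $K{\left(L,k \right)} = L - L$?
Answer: $1560$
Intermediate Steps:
$N = - \frac{13}{4}$ ($N = -3 + \frac{1}{8} \left(-2\right) = -3 - \frac{1}{4} = - \frac{13}{4} \approx -3.25$)
$K{\left(L,k \right)} = 0$
$13 \cdot 5 \left(- 3 S{\left(4 \right)}\right) + K{\left(12,N \right)} = 13 \cdot 5 \left(\left(-3\right) \left(-8\right)\right) + 0 = 65 \cdot 24 + 0 = 1560 + 0 = 1560$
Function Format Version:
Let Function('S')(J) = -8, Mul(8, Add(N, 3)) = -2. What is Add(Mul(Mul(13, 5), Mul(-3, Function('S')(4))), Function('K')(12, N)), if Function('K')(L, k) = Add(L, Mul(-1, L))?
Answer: 1560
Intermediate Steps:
N = Rational(-13, 4) (N = Add(-3, Mul(Rational(1, 8), -2)) = Add(-3, Rational(-1, 4)) = Rational(-13, 4) ≈ -3.2500)
Function('K')(L, k) = 0
Add(Mul(Mul(13, 5), Mul(-3, Function('S')(4))), Function('K')(12, N)) = Add(Mul(Mul(13, 5), Mul(-3, -8)), 0) = Add(Mul(65, 24), 0) = Add(1560, 0) = 1560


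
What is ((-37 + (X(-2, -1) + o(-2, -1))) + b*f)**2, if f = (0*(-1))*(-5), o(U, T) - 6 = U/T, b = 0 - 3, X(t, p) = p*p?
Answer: 784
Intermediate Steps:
X(t, p) = p**2
b = -3
o(U, T) = 6 + U/T
f = 0 (f = 0*(-5) = 0)
((-37 + (X(-2, -1) + o(-2, -1))) + b*f)**2 = ((-37 + ((-1)**2 + (6 - 2/(-1)))) - 3*0)**2 = ((-37 + (1 + (6 - 2*(-1)))) + 0)**2 = ((-37 + (1 + (6 + 2))) + 0)**2 = ((-37 + (1 + 8)) + 0)**2 = ((-37 + 9) + 0)**2 = (-28 + 0)**2 = (-28)**2 = 784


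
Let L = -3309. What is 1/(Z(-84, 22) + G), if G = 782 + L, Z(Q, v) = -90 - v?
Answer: -1/2639 ≈ -0.00037893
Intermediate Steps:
G = -2527 (G = 782 - 3309 = -2527)
1/(Z(-84, 22) + G) = 1/((-90 - 1*22) - 2527) = 1/((-90 - 22) - 2527) = 1/(-112 - 2527) = 1/(-2639) = -1/2639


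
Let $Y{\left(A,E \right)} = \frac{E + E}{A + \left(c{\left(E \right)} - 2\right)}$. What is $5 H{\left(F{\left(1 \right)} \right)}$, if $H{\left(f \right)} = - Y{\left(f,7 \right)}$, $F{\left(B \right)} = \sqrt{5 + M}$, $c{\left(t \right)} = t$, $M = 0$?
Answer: $- \frac{35}{2} + \frac{7 \sqrt{5}}{2} \approx -9.6738$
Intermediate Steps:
$F{\left(B \right)} = \sqrt{5}$ ($F{\left(B \right)} = \sqrt{5 + 0} = \sqrt{5}$)
$Y{\left(A,E \right)} = \frac{2 E}{-2 + A + E}$ ($Y{\left(A,E \right)} = \frac{E + E}{A + \left(E - 2\right)} = \frac{2 E}{A + \left(E - 2\right)} = \frac{2 E}{A + \left(-2 + E\right)} = \frac{2 E}{-2 + A + E}$)
$H{\left(f \right)} = - \frac{14}{5 + f}$ ($H{\left(f \right)} = - \frac{2 \cdot 7}{-2 + f + 7} = - \frac{2 \cdot 7}{5 + f} = - \frac{14}{5 + f}$)
$5 H{\left(F{\left(1 \right)} \right)} = 5 \left(- \frac{14}{5 + \sqrt{5}}\right) = - \frac{70}{5 + \sqrt{5}}$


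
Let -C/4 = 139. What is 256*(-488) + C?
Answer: -125484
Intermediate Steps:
C = -556 (C = -4*139 = -556)
256*(-488) + C = 256*(-488) - 556 = -124928 - 556 = -125484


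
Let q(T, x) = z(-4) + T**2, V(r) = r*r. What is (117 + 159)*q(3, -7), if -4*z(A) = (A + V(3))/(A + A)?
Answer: 20217/8 ≈ 2527.1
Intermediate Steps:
V(r) = r**2
z(A) = -(9 + A)/(8*A) (z(A) = -(A + 3**2)/(4*(A + A)) = -(A + 9)/(4*(2*A)) = -(9 + A)*1/(2*A)/4 = -(9 + A)/(8*A))
q(T, x) = 5/32 + T**2 (q(T, x) = (1/8)*(-9 - 1*(-4))/(-4) + T**2 = (1/8)*(-1/4)*(-9 + 4) + T**2 = (1/8)*(-1/4)*(-5) + T**2 = 5/32 + T**2)
(117 + 159)*q(3, -7) = (117 + 159)*(5/32 + 3**2) = 276*(5/32 + 9) = 276*(293/32) = 20217/8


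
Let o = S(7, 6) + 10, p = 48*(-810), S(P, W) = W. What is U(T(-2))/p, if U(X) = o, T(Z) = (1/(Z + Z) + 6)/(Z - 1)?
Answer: -1/2430 ≈ -0.00041152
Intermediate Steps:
T(Z) = (6 + 1/(2*Z))/(-1 + Z) (T(Z) = (1/(2*Z) + 6)/(-1 + Z) = (6 + 1/(2*Z))/(-1 + Z))
p = -38880
o = 16 (o = 6 + 10 = 16)
U(X) = 16
U(T(-2))/p = 16/(-38880) = 16*(-1/38880) = -1/2430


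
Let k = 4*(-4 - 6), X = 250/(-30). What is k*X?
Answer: 1000/3 ≈ 333.33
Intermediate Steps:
X = -25/3 (X = 250*(-1/30) = -25/3 ≈ -8.3333)
k = -40 (k = 4*(-10) = -40)
k*X = -40*(-25/3) = 1000/3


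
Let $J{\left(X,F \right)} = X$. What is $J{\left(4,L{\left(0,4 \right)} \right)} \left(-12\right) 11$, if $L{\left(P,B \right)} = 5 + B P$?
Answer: $-528$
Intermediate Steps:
$J{\left(4,L{\left(0,4 \right)} \right)} \left(-12\right) 11 = 4 \left(-12\right) 11 = \left(-48\right) 11 = -528$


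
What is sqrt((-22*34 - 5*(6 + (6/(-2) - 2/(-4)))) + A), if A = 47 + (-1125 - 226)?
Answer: I*sqrt(8278)/2 ≈ 45.492*I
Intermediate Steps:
A = -1304 (A = 47 - 1351 = -1304)
sqrt((-22*34 - 5*(6 + (6/(-2) - 2/(-4)))) + A) = sqrt((-22*34 - 5*(6 + (6/(-2) - 2/(-4)))) - 1304) = sqrt((-748 - 5*(6 + (6*(-1/2) - 2*(-1/4)))) - 1304) = sqrt((-748 - 5*(6 + (-3 + 1/2))) - 1304) = sqrt((-748 - 5*(6 - 5/2)) - 1304) = sqrt((-748 - 5*7/2) - 1304) = sqrt((-748 - 35/2) - 1304) = sqrt(-1531/2 - 1304) = sqrt(-4139/2) = I*sqrt(8278)/2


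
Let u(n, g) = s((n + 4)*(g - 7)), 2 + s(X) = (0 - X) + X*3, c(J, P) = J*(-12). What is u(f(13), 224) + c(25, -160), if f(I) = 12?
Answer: 6642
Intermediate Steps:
c(J, P) = -12*J
s(X) = -2 + 2*X (s(X) = -2 + ((0 - X) + X*3) = -2 + (-X + 3*X) = -2 + 2*X)
u(n, g) = -2 + 2*(-7 + g)*(4 + n) (u(n, g) = -2 + 2*((n + 4)*(g - 7)) = -2 + 2*((4 + n)*(-7 + g)) = -2 + 2*((-7 + g)*(4 + n)) = -2 + 2*(-7 + g)*(4 + n))
u(f(13), 224) + c(25, -160) = (-58 - 14*12 + 8*224 + 2*224*12) - 12*25 = (-58 - 168 + 1792 + 5376) - 300 = 6942 - 300 = 6642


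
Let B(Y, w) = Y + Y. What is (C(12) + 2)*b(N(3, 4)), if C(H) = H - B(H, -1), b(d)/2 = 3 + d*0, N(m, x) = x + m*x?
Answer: -60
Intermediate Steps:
B(Y, w) = 2*Y
b(d) = 6 (b(d) = 2*(3 + d*0) = 2*(3 + 0) = 2*3 = 6)
C(H) = -H (C(H) = H - 2*H = -H)
(C(12) + 2)*b(N(3, 4)) = (-1*12 + 2)*6 = (-12 + 2)*6 = -10*6 = -60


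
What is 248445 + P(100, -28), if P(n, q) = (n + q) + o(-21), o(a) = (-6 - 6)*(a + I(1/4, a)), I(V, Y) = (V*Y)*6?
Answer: 249147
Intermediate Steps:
I(V, Y) = 6*V*Y
o(a) = -30*a (o(a) = (-6 - 6)*(a + 6*a/4) = -12*(a + 6*(¼)*a) = -12*(a + 3*a/2) = -30*a)
P(n, q) = 630 + n + q (P(n, q) = (n + q) - 30*(-21) = (n + q) + 630 = 630 + n + q)
248445 + P(100, -28) = 248445 + (630 + 100 - 28) = 248445 + 702 = 249147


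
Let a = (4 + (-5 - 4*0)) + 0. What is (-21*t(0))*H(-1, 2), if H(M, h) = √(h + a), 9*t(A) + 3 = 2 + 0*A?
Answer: 7/3 ≈ 2.3333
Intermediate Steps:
a = -1 (a = (4 + (-5 + 0)) + 0 = (4 - 5) + 0 = -1 + 0 = -1)
t(A) = -⅑ (t(A) = -⅓ + (2 + 0*A)/9 = -⅓ + (2 + 0)/9 = -⅓ + (⅑)*2 = -⅓ + 2/9 = -⅑)
H(M, h) = √(-1 + h) (H(M, h) = √(h - 1) = √(-1 + h))
(-21*t(0))*H(-1, 2) = (-21*(-⅑))*√(-1 + 2) = 7*√1/3 = (7/3)*1 = 7/3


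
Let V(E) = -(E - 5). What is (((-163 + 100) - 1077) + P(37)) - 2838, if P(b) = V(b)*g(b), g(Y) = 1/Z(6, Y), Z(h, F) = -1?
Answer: -3946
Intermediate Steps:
V(E) = 5 - E (V(E) = -(-5 + E) = 5 - E)
g(Y) = -1 (g(Y) = 1/(-1) = -1)
P(b) = -5 + b (P(b) = (5 - b)*(-1) = -5 + b)
(((-163 + 100) - 1077) + P(37)) - 2838 = (((-163 + 100) - 1077) + (-5 + 37)) - 2838 = ((-63 - 1077) + 32) - 2838 = (-1140 + 32) - 2838 = -1108 - 2838 = -3946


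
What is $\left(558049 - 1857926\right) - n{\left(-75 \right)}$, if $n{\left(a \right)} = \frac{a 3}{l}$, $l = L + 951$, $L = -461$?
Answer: $- \frac{127387901}{98} \approx -1.2999 \cdot 10^{6}$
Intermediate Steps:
$l = 490$ ($l = -461 + 951 = 490$)
$n{\left(a \right)} = \frac{3 a}{490}$ ($n{\left(a \right)} = \frac{a 3}{490} = 3 a \frac{1}{490} = \frac{3 a}{490}$)
$\left(558049 - 1857926\right) - n{\left(-75 \right)} = \left(558049 - 1857926\right) - \frac{3}{490} \left(-75\right) = \left(558049 - 1857926\right) - - \frac{45}{98} = -1299877 + \frac{45}{98} = - \frac{127387901}{98}$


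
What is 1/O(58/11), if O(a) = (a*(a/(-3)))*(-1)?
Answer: 363/3364 ≈ 0.10791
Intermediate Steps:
O(a) = a²/3 (O(a) = (a*(a*(-⅓)))*(-1) = (a*(-a/3))*(-1) = -a²/3*(-1) = a²/3)
1/O(58/11) = 1/((58/11)²/3) = 1/((⅓)*(3364/121)) = 1/(3364/363) = 363/3364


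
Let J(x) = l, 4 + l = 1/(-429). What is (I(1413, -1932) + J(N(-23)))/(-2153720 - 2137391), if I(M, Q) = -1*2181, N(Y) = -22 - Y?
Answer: 937366/1840886619 ≈ 0.00050919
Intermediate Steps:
l = -1717/429 (l = -4 + 1/(-429) = -4 - 1/429 = -1717/429 ≈ -4.0023)
J(x) = -1717/429
I(M, Q) = -2181
(I(1413, -1932) + J(N(-23)))/(-2153720 - 2137391) = (-2181 - 1717/429)/(-2153720 - 2137391) = -937366/429/(-4291111) = -937366/429*(-1/4291111) = 937366/1840886619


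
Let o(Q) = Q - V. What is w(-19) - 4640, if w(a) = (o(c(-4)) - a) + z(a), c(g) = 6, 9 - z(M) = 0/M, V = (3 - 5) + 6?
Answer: -4610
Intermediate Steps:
V = 4 (V = -2 + 6 = 4)
z(M) = 9 (z(M) = 9 - 0/M = 9 - 1*0 = 9 + 0 = 9)
o(Q) = -4 + Q (o(Q) = Q - 1*4 = Q - 4 = -4 + Q)
w(a) = 11 - a (w(a) = ((-4 + 6) - a) + 9 = (2 - a) + 9 = 11 - a)
w(-19) - 4640 = (11 - 1*(-19)) - 4640 = (11 + 19) - 4640 = 30 - 4640 = -4610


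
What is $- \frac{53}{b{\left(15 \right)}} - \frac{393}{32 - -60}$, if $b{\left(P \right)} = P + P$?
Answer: $- \frac{8333}{1380} \approx -6.0384$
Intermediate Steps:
$b{\left(P \right)} = 2 P$
$- \frac{53}{b{\left(15 \right)}} - \frac{393}{32 - -60} = - \frac{53}{2 \cdot 15} - \frac{393}{32 - -60} = - \frac{53}{30} - \frac{393}{32 + 60} = \left(-53\right) \frac{1}{30} - \frac{393}{92} = - \frac{53}{30} - \frac{393}{92} = - \frac{8333}{1380}$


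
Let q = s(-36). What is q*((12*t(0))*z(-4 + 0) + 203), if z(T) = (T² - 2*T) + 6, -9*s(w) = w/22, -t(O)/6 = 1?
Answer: -3914/11 ≈ -355.82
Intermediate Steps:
t(O) = -6 (t(O) = -6*1 = -6)
s(w) = -w/198 (s(w) = -w/(9*22) = -w/198)
z(T) = 6 + T² - 2*T
q = 2/11 (q = -1/198*(-36) = 2/11 ≈ 0.18182)
q*((12*t(0))*z(-4 + 0) + 203) = 2*((12*(-6))*(6 + (-4 + 0)² - 2*(-4 + 0)) + 203)/11 = 2*(-72*(6 + (-4)² - 2*(-4)) + 203)/11 = 2*(-72*(6 + 16 + 8) + 203)/11 = 2*(-72*30 + 203)/11 = 2*(-2160 + 203)/11 = (2/11)*(-1957) = -3914/11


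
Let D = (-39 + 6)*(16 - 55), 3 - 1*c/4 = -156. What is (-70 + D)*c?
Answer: 774012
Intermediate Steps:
c = 636 (c = 12 - 4*(-156) = 12 + 624 = 636)
D = 1287 (D = -33*(-39) = 1287)
(-70 + D)*c = (-70 + 1287)*636 = 1217*636 = 774012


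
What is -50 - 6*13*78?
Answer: -6134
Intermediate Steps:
-50 - 6*13*78 = -50 - 78*78 = -50 - 6084 = -6134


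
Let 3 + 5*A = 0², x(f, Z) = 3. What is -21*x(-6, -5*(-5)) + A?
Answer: -318/5 ≈ -63.600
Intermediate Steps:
A = -⅗ (A = -⅗ + (⅕)*0² = -⅗ + (⅕)*0 = -⅗ + 0 = -⅗ ≈ -0.60000)
-21*x(-6, -5*(-5)) + A = -21*3 - ⅗ = -63 - ⅗ = -318/5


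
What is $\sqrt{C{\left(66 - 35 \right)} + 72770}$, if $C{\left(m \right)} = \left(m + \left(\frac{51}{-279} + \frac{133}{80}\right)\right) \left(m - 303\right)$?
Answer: $\frac{\sqrt{13824457905}}{465} \approx 252.85$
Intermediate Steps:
$C{\left(m \right)} = \left(-303 + m\right) \left(\frac{11009}{7440} + m\right)$ ($C{\left(m \right)} = \left(m + \left(51 \left(- \frac{1}{279}\right) + 133 \cdot \frac{1}{80}\right)\right) \left(-303 + m\right) = \left(m + \left(- \frac{17}{93} + \frac{133}{80}\right)\right) \left(-303 + m\right) = \left(m + \frac{11009}{7440}\right) \left(-303 + m\right) = \left(\frac{11009}{7440} + m\right) \left(-303 + m\right) = \left(-303 + m\right) \left(\frac{11009}{7440} + m\right)$)
$\sqrt{C{\left(66 - 35 \right)} + 72770} = \sqrt{\left(- \frac{1111909}{2480} + \left(66 - 35\right)^{2} - \frac{2243311 \left(66 - 35\right)}{7440}\right) + 72770} = \sqrt{\left(- \frac{1111909}{2480} + 31^{2} - \frac{2243311}{240}\right) + 72770} = \sqrt{\left(- \frac{1111909}{2480} + 961 - \frac{2243311}{240}\right) + 72770} = \sqrt{- \frac{4108033}{465} + 72770} = \sqrt{\frac{29730017}{465}} = \frac{\sqrt{13824457905}}{465}$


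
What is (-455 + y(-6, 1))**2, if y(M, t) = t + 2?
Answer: 204304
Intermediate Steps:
y(M, t) = 2 + t
(-455 + y(-6, 1))**2 = (-455 + (2 + 1))**2 = (-455 + 3)**2 = (-452)**2 = 204304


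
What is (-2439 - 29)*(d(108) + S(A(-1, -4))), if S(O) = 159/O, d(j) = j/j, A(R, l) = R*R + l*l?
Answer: -434368/17 ≈ -25551.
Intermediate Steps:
A(R, l) = R² + l²
d(j) = 1
(-2439 - 29)*(d(108) + S(A(-1, -4))) = (-2439 - 29)*(1 + 159/((-1)² + (-4)²)) = -2468*(1 + 159/(1 + 16)) = -2468*(1 + 159/17) = -2468*176/17 = -434368/17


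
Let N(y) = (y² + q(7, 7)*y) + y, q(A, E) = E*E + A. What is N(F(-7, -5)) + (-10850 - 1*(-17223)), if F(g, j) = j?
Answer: 6113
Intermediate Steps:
q(A, E) = A + E² (q(A, E) = E² + A = A + E²)
N(y) = y² + 57*y (N(y) = (y² + (7 + 7²)*y) + y = (y² + (7 + 49)*y) + y = (y² + 56*y) + y = y² + 57*y)
N(F(-7, -5)) + (-10850 - 1*(-17223)) = -5*(57 - 5) + (-10850 - 1*(-17223)) = -5*52 + (-10850 + 17223) = -260 + 6373 = 6113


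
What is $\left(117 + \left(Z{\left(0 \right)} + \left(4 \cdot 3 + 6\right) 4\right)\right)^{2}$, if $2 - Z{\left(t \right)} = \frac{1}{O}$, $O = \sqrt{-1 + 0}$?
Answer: $\left(191 + i\right)^{2} \approx 36480.0 + 382.0 i$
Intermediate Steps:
$O = i$ ($O = \sqrt{-1} = i \approx 1.0 i$)
$Z{\left(t \right)} = 2 + i$ ($Z{\left(t \right)} = 2 - \frac{1}{i} = 2 - - i = 2 + i$)
$\left(117 + \left(Z{\left(0 \right)} + \left(4 \cdot 3 + 6\right) 4\right)\right)^{2} = \left(117 + \left(\left(2 + i\right) + \left(4 \cdot 3 + 6\right) 4\right)\right)^{2} = \left(117 + \left(\left(2 + i\right) + \left(12 + 6\right) 4\right)\right)^{2} = \left(117 + \left(\left(2 + i\right) + 18 \cdot 4\right)\right)^{2} = \left(117 + \left(\left(2 + i\right) + 72\right)\right)^{2} = \left(117 + \left(74 + i\right)\right)^{2} = \left(191 + i\right)^{2}$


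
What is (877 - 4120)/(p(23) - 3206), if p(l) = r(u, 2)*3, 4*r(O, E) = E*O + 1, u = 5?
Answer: 12972/12791 ≈ 1.0142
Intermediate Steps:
r(O, E) = ¼ + E*O/4 (r(O, E) = (E*O + 1)/4 = (1 + E*O)/4 = ¼ + E*O/4)
p(l) = 33/4 (p(l) = (¼ + (¼)*2*5)*3 = (¼ + 5/2)*3 = (11/4)*3 = 33/4)
(877 - 4120)/(p(23) - 3206) = (877 - 4120)/(33/4 - 3206) = -3243/(-12791/4) = -3243*(-4/12791) = 12972/12791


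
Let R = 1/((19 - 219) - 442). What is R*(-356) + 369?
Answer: 118627/321 ≈ 369.55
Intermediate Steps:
R = -1/642 (R = 1/(-200 - 442) = 1/(-642) = -1/642 ≈ -0.0015576)
R*(-356) + 369 = -1/642*(-356) + 369 = 178/321 + 369 = 118627/321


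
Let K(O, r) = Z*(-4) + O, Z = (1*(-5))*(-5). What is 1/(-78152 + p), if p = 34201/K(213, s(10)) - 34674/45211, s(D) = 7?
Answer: -5108843/397723954887 ≈ -1.2845e-5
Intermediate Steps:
Z = 25 (Z = -5*(-5) = 25)
K(O, r) = -100 + O (K(O, r) = 25*(-4) + O = -100 + O)
p = 1542343249/5108843 (p = 34201/(-100 + 213) - 34674/45211 = 34201/113 - 34674*1/45211 = 34201*(1/113) - 34674/45211 = 34201/113 - 34674/45211 = 1542343249/5108843 ≈ 301.90)
1/(-78152 + p) = 1/(-78152 + 1542343249/5108843) = 1/(-397723954887/5108843) = -5108843/397723954887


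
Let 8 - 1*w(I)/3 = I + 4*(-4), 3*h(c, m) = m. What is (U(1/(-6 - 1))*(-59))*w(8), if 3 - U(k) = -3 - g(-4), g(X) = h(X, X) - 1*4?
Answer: -1888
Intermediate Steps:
h(c, m) = m/3
g(X) = -4 + X/3 (g(X) = X/3 - 1*4 = X/3 - 4 = -4 + X/3)
w(I) = 72 - 3*I (w(I) = 24 - 3*(I + 4*(-4)) = 24 - 3*(I - 16) = 24 - 3*(-16 + I) = 24 + (48 - 3*I) = 72 - 3*I)
U(k) = 2/3 (U(k) = 3 - (-3 - (-4 + (1/3)*(-4))) = 3 - (-3 - (-4 - 4/3)) = 3 - (-3 - 1*(-16/3)) = 3 - (-3 + 16/3) = 3 - 1*7/3 = 3 - 7/3 = 2/3)
(U(1/(-6 - 1))*(-59))*w(8) = ((2/3)*(-59))*(72 - 3*8) = -118*(72 - 24)/3 = -118/3*48 = -1888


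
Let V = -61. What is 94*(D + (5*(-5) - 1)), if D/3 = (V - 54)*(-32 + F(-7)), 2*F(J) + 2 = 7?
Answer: 954241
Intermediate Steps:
F(J) = 5/2 (F(J) = -1 + (1/2)*7 = -1 + 7/2 = 5/2)
D = 20355/2 (D = 3*((-61 - 54)*(-32 + 5/2)) = 3*(-115*(-59/2)) = 3*(6785/2) = 20355/2 ≈ 10178.)
94*(D + (5*(-5) - 1)) = 94*(20355/2 + (5*(-5) - 1)) = 94*(20355/2 + (-25 - 1)) = 94*(20355/2 - 26) = 94*(20303/2) = 954241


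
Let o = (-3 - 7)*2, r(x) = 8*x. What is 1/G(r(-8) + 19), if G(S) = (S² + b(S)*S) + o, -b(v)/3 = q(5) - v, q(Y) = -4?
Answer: 1/7540 ≈ 0.00013263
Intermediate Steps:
o = -20 (o = -10*2 = -20)
b(v) = 12 + 3*v (b(v) = -3*(-4 - v) = 12 + 3*v)
G(S) = -20 + S² + S*(12 + 3*S) (G(S) = (S² + (12 + 3*S)*S) - 20 = (S² + S*(12 + 3*S)) - 20 = -20 + S² + S*(12 + 3*S))
1/G(r(-8) + 19) = 1/(-20 + 4*(8*(-8) + 19)² + 12*(8*(-8) + 19)) = 1/(-20 + 4*(-64 + 19)² + 12*(-64 + 19)) = 1/(-20 + 4*(-45)² + 12*(-45)) = 1/(-20 + 4*2025 - 540) = 1/(-20 + 8100 - 540) = 1/7540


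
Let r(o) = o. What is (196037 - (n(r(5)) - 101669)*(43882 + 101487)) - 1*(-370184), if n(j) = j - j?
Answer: 14780087082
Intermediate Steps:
n(j) = 0
(196037 - (n(r(5)) - 101669)*(43882 + 101487)) - 1*(-370184) = (196037 - (0 - 101669)*(43882 + 101487)) - 1*(-370184) = (196037 - (-101669)*145369) + 370184 = (196037 - 1*(-14779520861)) + 370184 = (196037 + 14779520861) + 370184 = 14779716898 + 370184 = 14780087082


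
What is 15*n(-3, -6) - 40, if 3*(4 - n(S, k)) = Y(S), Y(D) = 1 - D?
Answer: 0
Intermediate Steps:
n(S, k) = 11/3 + S/3 (n(S, k) = 4 - (1 - S)/3 = 4 + (-⅓ + S/3) = 11/3 + S/3)
15*n(-3, -6) - 40 = 15*(11/3 + (⅓)*(-3)) - 40 = 15*(11/3 - 1) - 40 = 15*(8/3) - 40 = 40 - 40 = 0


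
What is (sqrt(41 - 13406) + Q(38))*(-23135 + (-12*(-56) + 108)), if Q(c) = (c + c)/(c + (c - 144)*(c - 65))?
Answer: -84949/145 - 201195*I*sqrt(165) ≈ -585.86 - 2.5844e+6*I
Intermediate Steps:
Q(c) = 2*c/(c + (-144 + c)*(-65 + c)) (Q(c) = (2*c)/(c + (-144 + c)*(-65 + c)) = 2*c/(c + (-144 + c)*(-65 + c)))
(sqrt(41 - 13406) + Q(38))*(-23135 + (-12*(-56) + 108)) = (sqrt(41 - 13406) + 2*38/(9360 + 38**2 - 208*38))*(-23135 + (-12*(-56) + 108)) = (sqrt(-13365) + 2*38/(9360 + 1444 - 7904))*(-23135 + (672 + 108)) = (9*I*sqrt(165) + 2*38/2900)*(-23135 + 780) = (9*I*sqrt(165) + 2*38*(1/2900))*(-22355) = (9*I*sqrt(165) + 19/725)*(-22355) = (19/725 + 9*I*sqrt(165))*(-22355) = -84949/145 - 201195*I*sqrt(165)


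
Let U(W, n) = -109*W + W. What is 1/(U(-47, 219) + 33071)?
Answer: 1/38147 ≈ 2.6214e-5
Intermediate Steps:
U(W, n) = -108*W
1/(U(-47, 219) + 33071) = 1/(-108*(-47) + 33071) = 1/(5076 + 33071) = 1/38147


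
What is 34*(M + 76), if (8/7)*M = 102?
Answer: 11237/2 ≈ 5618.5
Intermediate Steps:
M = 357/4 (M = (7/8)*102 = 357/4 ≈ 89.250)
34*(M + 76) = 34*(357/4 + 76) = 34*(661/4) = 11237/2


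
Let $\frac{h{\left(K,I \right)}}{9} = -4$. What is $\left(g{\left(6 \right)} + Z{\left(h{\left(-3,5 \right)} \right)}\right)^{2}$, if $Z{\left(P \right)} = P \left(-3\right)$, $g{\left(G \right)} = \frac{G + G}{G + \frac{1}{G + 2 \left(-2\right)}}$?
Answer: $\frac{2039184}{169} \approx 12066.0$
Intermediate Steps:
$h{\left(K,I \right)} = -36$ ($h{\left(K,I \right)} = 9 \left(-4\right) = -36$)
$g{\left(G \right)} = \frac{2 G}{G + \frac{1}{-4 + G}}$ ($g{\left(G \right)} = \frac{2 G}{G + \frac{1}{G - 4}} = \frac{2 G}{G + \frac{1}{-4 + G}}$)
$Z{\left(P \right)} = - 3 P$
$\left(g{\left(6 \right)} + Z{\left(h{\left(-3,5 \right)} \right)}\right)^{2} = \left(2 \cdot 6 \frac{1}{1 + 6^{2} - 24} \left(-4 + 6\right) - -108\right)^{2} = \left(2 \cdot 6 \frac{1}{1 + 36 - 24} \cdot 2 + 108\right)^{2} = \left(2 \cdot 6 \cdot \frac{1}{13} \cdot 2 + 108\right)^{2} = \left(\frac{24}{13} + 108\right)^{2} = \left(\frac{1428}{13}\right)^{2} = \frac{2039184}{169}$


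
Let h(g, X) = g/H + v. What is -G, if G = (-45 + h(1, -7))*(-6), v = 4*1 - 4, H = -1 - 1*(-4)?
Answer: -268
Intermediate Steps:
H = 3 (H = -1 + 4 = 3)
v = 0 (v = 4 - 4 = 0)
h(g, X) = g/3 (h(g, X) = g/3 + 0 = g/3)
G = 268 (G = (-45 + (1/3)*1)*(-6) = (-45 + 1/3)*(-6) = -134/3*(-6) = 268)
-G = -1*268 = -268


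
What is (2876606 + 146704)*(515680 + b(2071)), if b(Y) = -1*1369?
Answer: 1554921589410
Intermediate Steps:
b(Y) = -1369
(2876606 + 146704)*(515680 + b(2071)) = (2876606 + 146704)*(515680 - 1369) = 3023310*514311 = 1554921589410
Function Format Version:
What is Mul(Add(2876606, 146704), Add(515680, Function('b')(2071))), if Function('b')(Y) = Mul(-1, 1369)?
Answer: 1554921589410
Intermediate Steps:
Function('b')(Y) = -1369
Mul(Add(2876606, 146704), Add(515680, Function('b')(2071))) = Mul(Add(2876606, 146704), Add(515680, -1369)) = Mul(3023310, 514311) = 1554921589410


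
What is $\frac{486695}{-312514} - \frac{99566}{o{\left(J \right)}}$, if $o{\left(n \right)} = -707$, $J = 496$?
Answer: $\frac{30771675559}{220947398} \approx 139.27$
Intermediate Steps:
$\frac{486695}{-312514} - \frac{99566}{o{\left(J \right)}} = \frac{486695}{-312514} - \frac{99566}{-707} = 486695 \left(- \frac{1}{312514}\right) - - \frac{99566}{707} = - \frac{486695}{312514} + \frac{99566}{707} = \frac{30771675559}{220947398}$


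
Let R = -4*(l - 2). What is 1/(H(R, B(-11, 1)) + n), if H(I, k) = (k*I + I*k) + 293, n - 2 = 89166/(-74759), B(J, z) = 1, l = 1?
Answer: 74759/22562811 ≈ 0.0033134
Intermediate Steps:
n = 60352/74759 (n = 2 + 89166/(-74759) = 2 + 89166*(-1/74759) = 2 - 89166/74759 = 60352/74759 ≈ 0.80729)
R = 4 (R = -4*(1 - 2) = -4*(-1) = 4)
H(I, k) = 293 + 2*I*k (H(I, k) = (I*k + I*k) + 293 = 2*I*k + 293 = 293 + 2*I*k)
1/(H(R, B(-11, 1)) + n) = 1/((293 + 2*4*1) + 60352/74759) = 1/((293 + 8) + 60352/74759) = 1/(301 + 60352/74759) = 1/(22562811/74759) = 74759/22562811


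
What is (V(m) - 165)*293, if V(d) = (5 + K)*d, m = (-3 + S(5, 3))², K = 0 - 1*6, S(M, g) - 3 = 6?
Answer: -58893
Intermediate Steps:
S(M, g) = 9 (S(M, g) = 3 + 6 = 9)
K = -6 (K = 0 - 6 = -6)
m = 36 (m = (-3 + 9)² = 6² = 36)
V(d) = -d (V(d) = (5 - 6)*d = -d)
(V(m) - 165)*293 = (-1*36 - 165)*293 = (-36 - 165)*293 = -201*293 = -58893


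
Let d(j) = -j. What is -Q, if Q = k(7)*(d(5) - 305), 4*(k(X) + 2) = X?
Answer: -155/2 ≈ -77.500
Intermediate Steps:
k(X) = -2 + X/4
Q = 155/2 (Q = (-2 + (1/4)*7)*(-1*5 - 305) = (-2 + 7/4)*(-5 - 305) = -1/4*(-310) = 155/2 ≈ 77.500)
-Q = -1*155/2 = -155/2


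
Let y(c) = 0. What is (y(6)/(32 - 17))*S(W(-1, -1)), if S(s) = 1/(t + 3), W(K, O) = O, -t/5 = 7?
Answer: 0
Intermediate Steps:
t = -35 (t = -5*7 = -35)
S(s) = -1/32 (S(s) = 1/(-35 + 3) = 1/(-32) = -1/32)
(y(6)/(32 - 17))*S(W(-1, -1)) = (0/(32 - 17))*(-1/32) = (0/15)*(-1/32) = (0*(1/15))*(-1/32) = 0*(-1/32) = 0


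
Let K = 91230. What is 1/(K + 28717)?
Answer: 1/119947 ≈ 8.3370e-6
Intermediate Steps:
1/(K + 28717) = 1/(91230 + 28717) = 1/119947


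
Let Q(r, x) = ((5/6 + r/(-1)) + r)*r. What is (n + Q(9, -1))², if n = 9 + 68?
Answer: 28561/4 ≈ 7140.3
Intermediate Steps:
Q(r, x) = 5*r/6 (Q(r, x) = ((5*(⅙) + r*(-1)) + r)*r = ((⅚ - r) + r)*r = 5*r/6)
n = 77
(n + Q(9, -1))² = (77 + (⅚)*9)² = (77 + 15/2)² = (169/2)² = 28561/4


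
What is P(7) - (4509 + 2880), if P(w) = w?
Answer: -7382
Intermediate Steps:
P(7) - (4509 + 2880) = 7 - (4509 + 2880) = 7 - 1*7389 = 7 - 7389 = -7382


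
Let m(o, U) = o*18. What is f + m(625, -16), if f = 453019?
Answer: 464269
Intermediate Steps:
m(o, U) = 18*o
f + m(625, -16) = 453019 + 18*625 = 453019 + 11250 = 464269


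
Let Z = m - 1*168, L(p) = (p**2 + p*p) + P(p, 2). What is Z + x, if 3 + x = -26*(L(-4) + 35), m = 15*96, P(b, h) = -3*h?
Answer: -317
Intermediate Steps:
m = 1440
L(p) = -6 + 2*p**2 (L(p) = (p**2 + p*p) - 3*2 = (p**2 + p**2) - 6 = 2*p**2 - 6 = -6 + 2*p**2)
Z = 1272 (Z = 1440 - 1*168 = 1440 - 168 = 1272)
x = -1589 (x = -3 - 26*((-6 + 2*(-4)**2) + 35) = -3 - 26*((-6 + 2*16) + 35) = -3 - 26*((-6 + 32) + 35) = -3 - 26*(26 + 35) = -3 - 26*61 = -3 - 1586 = -1589)
Z + x = 1272 - 1589 = -317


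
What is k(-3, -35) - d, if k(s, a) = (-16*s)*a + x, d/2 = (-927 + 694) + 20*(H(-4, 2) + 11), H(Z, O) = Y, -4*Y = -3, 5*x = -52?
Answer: -8472/5 ≈ -1694.4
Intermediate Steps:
x = -52/5 (x = (⅕)*(-52) = -52/5 ≈ -10.400)
Y = ¾ (Y = -¼*(-3) = ¾ ≈ 0.75000)
H(Z, O) = ¾
d = 4 (d = 2*((-927 + 694) + 20*(¾ + 11)) = 2*(-233 + 20*(47/4)) = 2*(-233 + 235) = 2*2 = 4)
k(s, a) = -52/5 - 16*a*s (k(s, a) = (-16*s)*a - 52/5 = -16*a*s - 52/5 = -52/5 - 16*a*s)
k(-3, -35) - d = (-52/5 - 16*(-35)*(-3)) - 1*4 = (-52/5 - 1680) - 4 = -8452/5 - 4 = -8472/5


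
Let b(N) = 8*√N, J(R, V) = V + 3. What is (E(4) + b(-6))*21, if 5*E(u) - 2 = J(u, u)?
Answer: 189/5 + 168*I*√6 ≈ 37.8 + 411.51*I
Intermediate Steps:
J(R, V) = 3 + V
E(u) = 1 + u/5 (E(u) = ⅖ + (3 + u)/5 = ⅖ + (⅗ + u/5) = 1 + u/5)
(E(4) + b(-6))*21 = ((1 + (⅕)*4) + 8*√(-6))*21 = ((1 + ⅘) + 8*(I*√6))*21 = (9/5 + 8*I*√6)*21 = 189/5 + 168*I*√6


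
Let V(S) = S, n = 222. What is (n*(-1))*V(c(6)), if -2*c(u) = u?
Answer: 666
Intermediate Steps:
c(u) = -u/2
(n*(-1))*V(c(6)) = (222*(-1))*(-1/2*6) = -222*(-3) = 666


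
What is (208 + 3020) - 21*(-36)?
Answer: 3984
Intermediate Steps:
(208 + 3020) - 21*(-36) = 3228 + 756 = 3984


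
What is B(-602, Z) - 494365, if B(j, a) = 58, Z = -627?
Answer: -494307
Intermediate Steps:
B(-602, Z) - 494365 = 58 - 494365 = -494307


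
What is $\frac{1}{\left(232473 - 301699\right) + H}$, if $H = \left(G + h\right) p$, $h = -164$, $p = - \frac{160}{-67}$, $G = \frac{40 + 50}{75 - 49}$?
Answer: $- \frac{871}{60629766} \approx -1.4366 \cdot 10^{-5}$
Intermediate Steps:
$G = \frac{45}{13}$ ($G = \frac{90}{26} = 90 \cdot \frac{1}{26} = \frac{45}{13} \approx 3.4615$)
$p = \frac{160}{67}$ ($p = \left(-160\right) \left(- \frac{1}{67}\right) = \frac{160}{67} \approx 2.3881$)
$H = - \frac{333920}{871}$ ($H = \left(\frac{45}{13} - 164\right) \frac{160}{67} = \left(- \frac{2087}{13}\right) \frac{160}{67} = - \frac{333920}{871} \approx -383.38$)
$\frac{1}{\left(232473 - 301699\right) + H} = \frac{1}{\left(232473 - 301699\right) - \frac{333920}{871}} = \frac{1}{-69226 - \frac{333920}{871}} = \frac{1}{- \frac{60629766}{871}} = - \frac{871}{60629766}$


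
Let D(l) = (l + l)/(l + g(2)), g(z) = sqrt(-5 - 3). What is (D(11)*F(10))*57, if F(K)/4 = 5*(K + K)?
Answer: 1839200/43 - 334400*I*sqrt(2)/43 ≈ 42772.0 - 10998.0*I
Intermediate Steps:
F(K) = 40*K (F(K) = 4*(5*(K + K)) = 4*(5*(2*K)) = 4*(10*K) = 40*K)
g(z) = 2*I*sqrt(2) (g(z) = sqrt(-8) = 2*I*sqrt(2))
D(l) = 2*l/(l + 2*I*sqrt(2)) (D(l) = (l + l)/(l + 2*I*sqrt(2)) = (2*l)/(l + 2*I*sqrt(2)) = 2*l/(l + 2*I*sqrt(2)))
(D(11)*F(10))*57 = ((2*11/(11 + 2*I*sqrt(2)))*(40*10))*57 = ((22/(11 + 2*I*sqrt(2)))*400)*57 = (8800/(11 + 2*I*sqrt(2)))*57 = 501600/(11 + 2*I*sqrt(2))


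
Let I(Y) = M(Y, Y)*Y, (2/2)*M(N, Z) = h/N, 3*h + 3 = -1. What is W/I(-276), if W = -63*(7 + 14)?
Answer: 3969/4 ≈ 992.25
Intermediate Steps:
h = -4/3 (h = -1 + (⅓)*(-1) = -1 - ⅓ = -4/3 ≈ -1.3333)
M(N, Z) = -4/(3*N)
I(Y) = -4/3 (I(Y) = (-4/(3*Y))*Y = -4/3)
W = -1323 (W = -63*21 = -1323)
W/I(-276) = -1323/(-4/3) = -1323*(-¾) = 3969/4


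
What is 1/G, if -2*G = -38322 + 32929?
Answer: 2/5393 ≈ 0.00037085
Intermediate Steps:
G = 5393/2 (G = -(-38322 + 32929)/2 = -1/2*(-5393) = 5393/2 ≈ 2696.5)
1/G = 1/(5393/2) = 2/5393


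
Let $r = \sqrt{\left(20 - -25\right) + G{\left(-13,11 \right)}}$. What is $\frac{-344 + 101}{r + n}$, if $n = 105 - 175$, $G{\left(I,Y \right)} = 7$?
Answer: $\frac{2835}{808} + \frac{81 \sqrt{13}}{808} \approx 3.8701$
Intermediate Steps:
$n = -70$ ($n = 105 - 175 = -70$)
$r = 2 \sqrt{13}$ ($r = \sqrt{\left(20 - -25\right) + 7} = \sqrt{\left(20 + 25\right) + 7} = \sqrt{45 + 7} = \sqrt{52} = 2 \sqrt{13} \approx 7.2111$)
$\frac{-344 + 101}{r + n} = \frac{-344 + 101}{2 \sqrt{13} - 70} = - \frac{243}{-70 + 2 \sqrt{13}}$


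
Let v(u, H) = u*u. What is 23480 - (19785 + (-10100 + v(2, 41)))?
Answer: 13791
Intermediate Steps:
v(u, H) = u²
23480 - (19785 + (-10100 + v(2, 41))) = 23480 - (19785 + (-10100 + 2²)) = 23480 - (19785 + (-10100 + 4)) = 23480 - (19785 - 10096) = 23480 - 1*9689 = 23480 - 9689 = 13791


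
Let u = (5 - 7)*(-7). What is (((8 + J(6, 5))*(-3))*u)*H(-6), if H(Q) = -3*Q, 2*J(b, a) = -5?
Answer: -4158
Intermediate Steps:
u = 14 (u = -2*(-7) = 14)
J(b, a) = -5/2 (J(b, a) = (1/2)*(-5) = -5/2)
(((8 + J(6, 5))*(-3))*u)*H(-6) = (((8 - 5/2)*(-3))*14)*(-3*(-6)) = (((11/2)*(-3))*14)*18 = -33/2*14*18 = -231*18 = -4158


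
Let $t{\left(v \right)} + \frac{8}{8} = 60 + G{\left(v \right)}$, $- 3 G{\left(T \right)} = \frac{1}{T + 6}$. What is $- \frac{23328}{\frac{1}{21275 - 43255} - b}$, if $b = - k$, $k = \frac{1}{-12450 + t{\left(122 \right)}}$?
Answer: $\frac{69706748119680}{377099} \approx 1.8485 \cdot 10^{8}$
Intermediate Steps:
$G{\left(T \right)} = - \frac{1}{3 \left(6 + T\right)}$ ($G{\left(T \right)} = - \frac{1}{3 \left(T + 6\right)} = - \frac{1}{3 \left(6 + T\right)}$)
$t{\left(v \right)} = 59 - \frac{1}{18 + 3 v}$ ($t{\left(v \right)} = -1 + \left(60 - \frac{1}{18 + 3 v}\right) = 59 - \frac{1}{18 + 3 v}$)
$k = - \frac{384}{4758145}$ ($k = \frac{1}{-12450 + \frac{1061 + 177 \cdot 122}{3 \left(6 + 122\right)}} = \frac{1}{-12450 + \frac{1061 + 21594}{3 \cdot 128}} = \frac{1}{-12450 + \frac{1}{3} \cdot \frac{1}{128} \cdot 22655} = \frac{1}{-12450 + \frac{22655}{384}} = \frac{1}{- \frac{4758145}{384}} = - \frac{384}{4758145} \approx -8.0704 \cdot 10^{-5}$)
$b = \frac{384}{4758145}$ ($b = \left(-1\right) \left(- \frac{384}{4758145}\right) = \frac{384}{4758145} \approx 8.0704 \cdot 10^{-5}$)
$- \frac{23328}{\frac{1}{21275 - 43255} - b} = - \frac{23328}{\frac{1}{21275 - 43255} - \frac{384}{4758145}} = - \frac{23328}{\frac{1}{-21980} - \frac{384}{4758145}} = - \frac{23328}{- \frac{1}{21980} - \frac{384}{4758145}} = - \frac{23328}{- \frac{377099}{2988115060}} = \left(-23328\right) \left(- \frac{2988115060}{377099}\right) = \frac{69706748119680}{377099}$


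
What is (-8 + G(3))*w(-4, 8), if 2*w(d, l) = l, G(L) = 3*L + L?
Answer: 16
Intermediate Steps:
G(L) = 4*L
w(d, l) = l/2
(-8 + G(3))*w(-4, 8) = (-8 + 4*3)*((½)*8) = (-8 + 12)*4 = 4*4 = 16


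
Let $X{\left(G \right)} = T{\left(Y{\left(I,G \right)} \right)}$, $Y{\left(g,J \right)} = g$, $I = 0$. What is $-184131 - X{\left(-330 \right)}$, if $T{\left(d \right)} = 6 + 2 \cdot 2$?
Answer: $-184141$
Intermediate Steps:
$T{\left(d \right)} = 10$ ($T{\left(d \right)} = 6 + 4 = 10$)
$X{\left(G \right)} = 10$
$-184131 - X{\left(-330 \right)} = -184131 - 10 = -184141$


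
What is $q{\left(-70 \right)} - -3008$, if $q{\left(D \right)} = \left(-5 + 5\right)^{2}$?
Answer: $3008$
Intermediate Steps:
$q{\left(D \right)} = 0$ ($q{\left(D \right)} = 0^{2} = 0$)
$q{\left(-70 \right)} - -3008 = 0 - -3008 = 0 + 3008 = 3008$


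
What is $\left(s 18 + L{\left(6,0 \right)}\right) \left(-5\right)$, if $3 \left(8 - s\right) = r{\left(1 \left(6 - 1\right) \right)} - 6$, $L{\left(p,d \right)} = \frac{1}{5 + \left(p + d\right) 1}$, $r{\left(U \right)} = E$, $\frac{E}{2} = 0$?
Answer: $- \frac{9905}{11} \approx -900.45$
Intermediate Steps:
$E = 0$ ($E = 2 \cdot 0 = 0$)
$r{\left(U \right)} = 0$
$L{\left(p,d \right)} = \frac{1}{5 + d + p}$ ($L{\left(p,d \right)} = \frac{1}{5 + \left(d + p\right) 1} = \frac{1}{5 + \left(d + p\right)} = \frac{1}{5 + d + p}$)
$s = 10$ ($s = 8 - \frac{0 - 6}{3} = 8 - -2 = 8 + 2 = 10$)
$\left(s 18 + L{\left(6,0 \right)}\right) \left(-5\right) = \left(10 \cdot 18 + \frac{1}{5 + 0 + 6}\right) \left(-5\right) = \left(180 + \frac{1}{11}\right) \left(-5\right) = \frac{1981}{11} \left(-5\right) = - \frac{9905}{11}$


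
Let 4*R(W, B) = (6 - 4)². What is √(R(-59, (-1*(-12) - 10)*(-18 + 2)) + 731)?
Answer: 2*√183 ≈ 27.056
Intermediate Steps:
R(W, B) = 1 (R(W, B) = (6 - 4)²/4 = (¼)*2² = (¼)*4 = 1)
√(R(-59, (-1*(-12) - 10)*(-18 + 2)) + 731) = √(1 + 731) = √732 = 2*√183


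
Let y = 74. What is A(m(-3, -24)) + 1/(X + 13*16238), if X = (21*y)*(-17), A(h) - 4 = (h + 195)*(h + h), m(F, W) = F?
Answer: -212008047/184676 ≈ -1148.0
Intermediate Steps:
A(h) = 4 + 2*h*(195 + h) (A(h) = 4 + (h + 195)*(h + h) = 4 + (195 + h)*(2*h) = 4 + 2*h*(195 + h))
X = -26418 (X = (21*74)*(-17) = 1554*(-17) = -26418)
A(m(-3, -24)) + 1/(X + 13*16238) = (4 + 2*(-3)² + 390*(-3)) + 1/(-26418 + 13*16238) = (4 + 2*9 - 1170) + 1/(-26418 + 211094) = (4 + 18 - 1170) + 1/184676 = -1148 + 1/184676 = -212008047/184676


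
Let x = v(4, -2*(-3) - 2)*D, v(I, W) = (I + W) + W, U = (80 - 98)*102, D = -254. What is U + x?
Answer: -4884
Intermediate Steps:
U = -1836 (U = -18*102 = -1836)
v(I, W) = I + 2*W
x = -3048 (x = (4 + 2*(-2*(-3) - 2))*(-254) = (4 + 2*(6 - 2))*(-254) = (4 + 2*4)*(-254) = (4 + 8)*(-254) = 12*(-254) = -3048)
U + x = -1836 - 3048 = -4884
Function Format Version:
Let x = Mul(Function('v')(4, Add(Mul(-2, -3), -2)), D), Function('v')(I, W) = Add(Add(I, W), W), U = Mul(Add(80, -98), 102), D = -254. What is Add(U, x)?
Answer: -4884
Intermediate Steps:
U = -1836 (U = Mul(-18, 102) = -1836)
Function('v')(I, W) = Add(I, Mul(2, W))
x = -3048 (x = Mul(Add(4, Mul(2, Add(Mul(-2, -3), -2))), -254) = Mul(Add(4, Mul(2, Add(6, -2))), -254) = Mul(Add(4, Mul(2, 4)), -254) = Mul(Add(4, 8), -254) = Mul(12, -254) = -3048)
Add(U, x) = Add(-1836, -3048) = -4884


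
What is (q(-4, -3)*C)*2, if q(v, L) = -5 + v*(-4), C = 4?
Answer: 88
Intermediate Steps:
q(v, L) = -5 - 4*v
(q(-4, -3)*C)*2 = ((-5 - 4*(-4))*4)*2 = ((-5 + 16)*4)*2 = (11*4)*2 = 44*2 = 88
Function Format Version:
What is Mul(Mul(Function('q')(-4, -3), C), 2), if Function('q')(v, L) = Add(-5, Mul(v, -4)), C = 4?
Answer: 88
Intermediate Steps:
Function('q')(v, L) = Add(-5, Mul(-4, v))
Mul(Mul(Function('q')(-4, -3), C), 2) = Mul(Mul(Add(-5, Mul(-4, -4)), 4), 2) = Mul(Mul(Add(-5, 16), 4), 2) = Mul(Mul(11, 4), 2) = Mul(44, 2) = 88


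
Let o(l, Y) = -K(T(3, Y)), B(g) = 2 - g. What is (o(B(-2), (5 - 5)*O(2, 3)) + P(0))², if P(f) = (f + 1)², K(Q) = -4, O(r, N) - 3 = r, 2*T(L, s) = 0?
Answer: 25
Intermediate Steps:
T(L, s) = 0 (T(L, s) = (½)*0 = 0)
O(r, N) = 3 + r
P(f) = (1 + f)²
o(l, Y) = 4 (o(l, Y) = -1*(-4) = 4)
(o(B(-2), (5 - 5)*O(2, 3)) + P(0))² = (4 + (1 + 0)²)² = (4 + 1²)² = (4 + 1)² = 5² = 25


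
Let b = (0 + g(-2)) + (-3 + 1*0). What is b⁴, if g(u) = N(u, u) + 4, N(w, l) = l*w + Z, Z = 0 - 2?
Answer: 81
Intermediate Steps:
Z = -2
N(w, l) = -2 + l*w (N(w, l) = l*w - 2 = -2 + l*w)
g(u) = 2 + u² (g(u) = (-2 + u*u) + 4 = (-2 + u²) + 4 = 2 + u²)
b = 3 (b = (0 + (2 + (-2)²)) + (-3 + 1*0) = (0 + (2 + 4)) + (-3 + 0) = (0 + 6) - 3 = 6 - 3 = 3)
b⁴ = 3⁴ = 81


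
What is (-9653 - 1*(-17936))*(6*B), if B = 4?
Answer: 198792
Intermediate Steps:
(-9653 - 1*(-17936))*(6*B) = (-9653 - 1*(-17936))*(6*4) = (-9653 + 17936)*24 = 8283*24 = 198792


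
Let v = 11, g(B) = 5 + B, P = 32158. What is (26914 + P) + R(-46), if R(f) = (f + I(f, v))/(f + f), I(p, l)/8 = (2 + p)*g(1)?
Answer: 2718391/46 ≈ 59095.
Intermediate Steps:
I(p, l) = 96 + 48*p (I(p, l) = 8*((2 + p)*(5 + 1)) = 8*((2 + p)*6) = 8*(12 + 6*p) = 96 + 48*p)
R(f) = (96 + 49*f)/(2*f) (R(f) = (f + (96 + 48*f))/(f + f) = (96 + 49*f)/((2*f)) = (96 + 49*f)*(1/(2*f)) = (96 + 49*f)/(2*f))
(26914 + P) + R(-46) = (26914 + 32158) + (49/2 + 48/(-46)) = 59072 + (49/2 + 48*(-1/46)) = 59072 + (49/2 - 24/23) = 59072 + 1079/46 = 2718391/46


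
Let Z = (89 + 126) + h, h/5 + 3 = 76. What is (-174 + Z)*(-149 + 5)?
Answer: -58464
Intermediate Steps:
h = 365 (h = -15 + 5*76 = -15 + 380 = 365)
Z = 580 (Z = (89 + 126) + 365 = 215 + 365 = 580)
(-174 + Z)*(-149 + 5) = (-174 + 580)*(-149 + 5) = 406*(-144) = -58464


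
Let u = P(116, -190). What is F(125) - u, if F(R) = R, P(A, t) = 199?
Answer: -74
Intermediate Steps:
u = 199
F(125) - u = 125 - 1*199 = 125 - 199 = -74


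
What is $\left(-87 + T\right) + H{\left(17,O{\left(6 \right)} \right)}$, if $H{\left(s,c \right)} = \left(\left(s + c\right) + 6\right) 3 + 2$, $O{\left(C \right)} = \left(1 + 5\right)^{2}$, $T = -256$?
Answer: $-164$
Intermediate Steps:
$O{\left(C \right)} = 36$ ($O{\left(C \right)} = 6^{2} = 36$)
$H{\left(s,c \right)} = 20 + 3 c + 3 s$ ($H{\left(s,c \right)} = \left(\left(c + s\right) + 6\right) 3 + 2 = \left(6 + c + s\right) 3 + 2 = \left(18 + 3 c + 3 s\right) + 2 = 20 + 3 c + 3 s$)
$\left(-87 + T\right) + H{\left(17,O{\left(6 \right)} \right)} = \left(-87 - 256\right) + \left(20 + 3 \cdot 36 + 3 \cdot 17\right) = -343 + \left(20 + 108 + 51\right) = -343 + 179 = -164$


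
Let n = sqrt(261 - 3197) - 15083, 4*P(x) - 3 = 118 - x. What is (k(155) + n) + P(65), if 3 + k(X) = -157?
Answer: -15229 + 2*I*sqrt(734) ≈ -15229.0 + 54.185*I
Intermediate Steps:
k(X) = -160 (k(X) = -3 - 157 = -160)
P(x) = 121/4 - x/4 (P(x) = 3/4 + (118 - x)/4 = 3/4 + (59/2 - x/4) = 121/4 - x/4)
n = -15083 + 2*I*sqrt(734) (n = sqrt(-2936) - 15083 = 2*I*sqrt(734) - 15083 = -15083 + 2*I*sqrt(734) ≈ -15083.0 + 54.185*I)
(k(155) + n) + P(65) = (-160 + (-15083 + 2*I*sqrt(734))) + (121/4 - 1/4*65) = (-15243 + 2*I*sqrt(734)) + (121/4 - 65/4) = (-15243 + 2*I*sqrt(734)) + 14 = -15229 + 2*I*sqrt(734)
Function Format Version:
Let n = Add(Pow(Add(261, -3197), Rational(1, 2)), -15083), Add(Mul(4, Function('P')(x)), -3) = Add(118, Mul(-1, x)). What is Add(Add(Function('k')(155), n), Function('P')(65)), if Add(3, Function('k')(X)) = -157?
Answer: Add(-15229, Mul(2, I, Pow(734, Rational(1, 2)))) ≈ Add(-15229., Mul(54.185, I))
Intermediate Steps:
Function('k')(X) = -160 (Function('k')(X) = Add(-3, -157) = -160)
Function('P')(x) = Add(Rational(121, 4), Mul(Rational(-1, 4), x)) (Function('P')(x) = Add(Rational(3, 4), Mul(Rational(1, 4), Add(118, Mul(-1, x)))) = Add(Rational(3, 4), Add(Rational(59, 2), Mul(Rational(-1, 4), x))) = Add(Rational(121, 4), Mul(Rational(-1, 4), x)))
n = Add(-15083, Mul(2, I, Pow(734, Rational(1, 2)))) (n = Add(Pow(-2936, Rational(1, 2)), -15083) = Add(Mul(2, I, Pow(734, Rational(1, 2))), -15083) = Add(-15083, Mul(2, I, Pow(734, Rational(1, 2)))) ≈ Add(-15083., Mul(54.185, I)))
Add(Add(Function('k')(155), n), Function('P')(65)) = Add(Add(-160, Add(-15083, Mul(2, I, Pow(734, Rational(1, 2))))), Add(Rational(121, 4), Mul(Rational(-1, 4), 65))) = Add(Add(-15243, Mul(2, I, Pow(734, Rational(1, 2)))), Add(Rational(121, 4), Rational(-65, 4))) = Add(Add(-15243, Mul(2, I, Pow(734, Rational(1, 2)))), 14) = Add(-15229, Mul(2, I, Pow(734, Rational(1, 2))))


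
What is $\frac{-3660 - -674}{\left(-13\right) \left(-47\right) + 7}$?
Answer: $- \frac{1493}{309} \approx -4.8317$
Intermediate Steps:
$\frac{-3660 - -674}{\left(-13\right) \left(-47\right) + 7} = \frac{-3660 + 674}{611 + 7} = - \frac{2986}{618} = \left(-2986\right) \frac{1}{618} = - \frac{1493}{309}$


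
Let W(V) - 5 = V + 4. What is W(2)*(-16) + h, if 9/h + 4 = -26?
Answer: -1763/10 ≈ -176.30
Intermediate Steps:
h = -3/10 (h = 9/(-4 - 26) = 9/(-30) = 9*(-1/30) = -3/10 ≈ -0.30000)
W(V) = 9 + V (W(V) = 5 + (V + 4) = 5 + (4 + V) = 9 + V)
W(2)*(-16) + h = (9 + 2)*(-16) - 3/10 = 11*(-16) - 3/10 = -176 - 3/10 = -1763/10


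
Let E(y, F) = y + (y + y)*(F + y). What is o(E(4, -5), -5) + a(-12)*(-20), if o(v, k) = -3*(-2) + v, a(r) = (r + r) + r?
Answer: 722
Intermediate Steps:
E(y, F) = y + 2*y*(F + y) (E(y, F) = y + (2*y)*(F + y) = y + 2*y*(F + y))
a(r) = 3*r (a(r) = 2*r + r = 3*r)
o(v, k) = 6 + v
o(E(4, -5), -5) + a(-12)*(-20) = (6 + 4*(1 + 2*(-5) + 2*4)) + (3*(-12))*(-20) = (6 + 4*(1 - 10 + 8)) - 36*(-20) = (6 + 4*(-1)) + 720 = (6 - 4) + 720 = 2 + 720 = 722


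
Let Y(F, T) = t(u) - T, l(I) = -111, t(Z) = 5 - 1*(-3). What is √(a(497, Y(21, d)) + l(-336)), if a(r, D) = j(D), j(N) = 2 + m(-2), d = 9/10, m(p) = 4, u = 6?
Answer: I*√105 ≈ 10.247*I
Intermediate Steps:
d = 9/10 (d = 9*(⅒) = 9/10 ≈ 0.90000)
t(Z) = 8 (t(Z) = 5 + 3 = 8)
Y(F, T) = 8 - T
j(N) = 6 (j(N) = 2 + 4 = 6)
a(r, D) = 6
√(a(497, Y(21, d)) + l(-336)) = √(6 - 111) = √(-105) = I*√105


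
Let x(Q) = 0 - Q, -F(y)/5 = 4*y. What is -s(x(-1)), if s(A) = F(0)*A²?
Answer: 0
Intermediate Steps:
F(y) = -20*y
x(Q) = -Q
s(A) = 0 (s(A) = (-20*0)*A² = 0*A² = 0)
-s(x(-1)) = -1*0 = 0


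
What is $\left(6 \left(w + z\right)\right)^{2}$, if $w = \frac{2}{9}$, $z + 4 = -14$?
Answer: $\frac{102400}{9} \approx 11378.0$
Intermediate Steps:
$z = -18$ ($z = -4 - 14 = -18$)
$w = \frac{2}{9}$ ($w = 2 \cdot \frac{1}{9} = \frac{2}{9} \approx 0.22222$)
$\left(6 \left(w + z\right)\right)^{2} = \left(6 \left(\frac{2}{9} - 18\right)\right)^{2} = \left(6 \left(- \frac{160}{9}\right)\right)^{2} = \left(- \frac{320}{3}\right)^{2} = \frac{102400}{9}$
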